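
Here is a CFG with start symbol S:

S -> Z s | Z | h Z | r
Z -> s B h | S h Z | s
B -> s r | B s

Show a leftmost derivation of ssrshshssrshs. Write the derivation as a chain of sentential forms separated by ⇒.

S ⇒ Zs ⇒ ShZs ⇒ ZshZs ⇒ sBhshZs ⇒ sBshshZs ⇒ ssrshshZs ⇒ ssrshshsBhs ⇒ ssrshshsBshs ⇒ ssrshshssrshs

S ⇒ Zs   [S -> Z s]
Zs ⇒ ShZs   [Z -> S h Z]
ShZs ⇒ ZshZs   [S -> Z s]
ZshZs ⇒ sBhshZs   [Z -> s B h]
sBhshZs ⇒ sBshshZs   [B -> B s]
sBshshZs ⇒ ssrshshZs   [B -> s r]
ssrshshZs ⇒ ssrshshsBhs   [Z -> s B h]
ssrshshsBhs ⇒ ssrshshsBshs   [B -> B s]
ssrshshsBshs ⇒ ssrshshssrshs   [B -> s r]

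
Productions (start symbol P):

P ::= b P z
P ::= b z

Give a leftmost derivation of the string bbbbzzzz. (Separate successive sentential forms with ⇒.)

P⇒bPz⇒bbPzz⇒bbbPzzz⇒bbbbzzzz

P ⇒ bPz   [P ::= b P z]
bPz ⇒ bbPzz   [P ::= b P z]
bbPzz ⇒ bbbPzzz   [P ::= b P z]
bbbPzzz ⇒ bbbbzzzz   [P ::= b z]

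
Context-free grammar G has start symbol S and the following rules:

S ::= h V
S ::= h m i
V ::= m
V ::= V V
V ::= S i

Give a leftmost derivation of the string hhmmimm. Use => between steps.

S => hV   [S ::= h V]
hV => hVV   [V ::= V V]
hVV => hVVV   [V ::= V V]
hVVV => hSiVV   [V ::= S i]
hSiVV => hhViVV   [S ::= h V]
hhViVV => hhVViVV   [V ::= V V]
hhVViVV => hhmViVV   [V ::= m]
hhmViVV => hhmmiVV   [V ::= m]
hhmmiVV => hhmmimV   [V ::= m]
hhmmimV => hhmmimm   [V ::= m]

S => hV => hVV => hVVV => hSiVV => hhViVV => hhVViVV => hhmViVV => hhmmiVV => hhmmimV => hhmmimm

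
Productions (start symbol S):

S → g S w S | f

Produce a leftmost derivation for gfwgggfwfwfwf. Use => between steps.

S => gSwS => gfwS => gfwgSwS => gfwggSwSwS => gfwgggSwSwSwS => gfwgggfwSwSwS => gfwgggfwfwSwS => gfwgggfwfwfwS => gfwgggfwfwfwf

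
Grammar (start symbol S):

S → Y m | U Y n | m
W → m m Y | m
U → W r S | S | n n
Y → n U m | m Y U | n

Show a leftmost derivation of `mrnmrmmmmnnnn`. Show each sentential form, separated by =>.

S => UYn   [S → U Y n]
UYn => WrSYn   [U → W r S]
WrSYn => mrSYn   [W → m]
mrSYn => mrYmYn   [S → Y m]
mrYmYn => mrnUmmYn   [Y → n U m]
mrnUmmYn => mrnWrSmmYn   [U → W r S]
mrnWrSmmYn => mrnmrSmmYn   [W → m]
mrnmrSmmYn => mrnmrmmmYn   [S → m]
mrnmrmmmYn => mrnmrmmmmYUn   [Y → m Y U]
mrnmrmmmmYUn => mrnmrmmmmnUn   [Y → n]
mrnmrmmmmnUn => mrnmrmmmmnnnn   [U → n n]

S=>UYn=>WrSYn=>mrSYn=>mrYmYn=>mrnUmmYn=>mrnWrSmmYn=>mrnmrSmmYn=>mrnmrmmmYn=>mrnmrmmmmYUn=>mrnmrmmmmnUn=>mrnmrmmmmnnnn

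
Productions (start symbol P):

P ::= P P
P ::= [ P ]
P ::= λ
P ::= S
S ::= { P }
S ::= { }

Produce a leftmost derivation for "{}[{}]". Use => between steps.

P => PP   [P ::= P P]
PP => SP   [P ::= S]
SP => {}P   [S ::= { }]
{}P => {}[P]   [P ::= [ P ]]
{}[P] => {}[PP]   [P ::= P P]
{}[PP] => {}[SP]   [P ::= S]
{}[SP] => {}[{}P]   [S ::= { }]
{}[{}P] => {}[{}]   [P ::= λ]

P => PP => SP => {}P => {}[P] => {}[PP] => {}[SP] => {}[{}P] => {}[{}]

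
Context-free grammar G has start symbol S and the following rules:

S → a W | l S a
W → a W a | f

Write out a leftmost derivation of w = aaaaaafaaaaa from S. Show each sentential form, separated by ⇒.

S ⇒ aW   [S → a W]
aW ⇒ aaWa   [W → a W a]
aaWa ⇒ aaaWaa   [W → a W a]
aaaWaa ⇒ aaaaWaaa   [W → a W a]
aaaaWaaa ⇒ aaaaaWaaaa   [W → a W a]
aaaaaWaaaa ⇒ aaaaaaWaaaaa   [W → a W a]
aaaaaaWaaaaa ⇒ aaaaaafaaaaa   [W → f]

S ⇒ aW ⇒ aaWa ⇒ aaaWaa ⇒ aaaaWaaa ⇒ aaaaaWaaaa ⇒ aaaaaaWaaaaa ⇒ aaaaaafaaaaa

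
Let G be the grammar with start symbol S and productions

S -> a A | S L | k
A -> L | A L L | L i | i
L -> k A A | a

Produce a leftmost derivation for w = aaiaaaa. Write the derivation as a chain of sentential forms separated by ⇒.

S⇒aA⇒aALL⇒aALLLL⇒aLiLLLL⇒aaiLLLL⇒aaiaLLL⇒aaiaaLL⇒aaiaaaL⇒aaiaaaa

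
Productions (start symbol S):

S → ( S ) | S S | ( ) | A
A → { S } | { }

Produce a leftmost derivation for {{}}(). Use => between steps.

S => SS => AS => {S}S => {A}S => {{}}S => {{}}()

S => SS   [S → S S]
SS => AS   [S → A]
AS => {S}S   [A → { S }]
{S}S => {A}S   [S → A]
{A}S => {{}}S   [A → { }]
{{}}S => {{}}()   [S → ( )]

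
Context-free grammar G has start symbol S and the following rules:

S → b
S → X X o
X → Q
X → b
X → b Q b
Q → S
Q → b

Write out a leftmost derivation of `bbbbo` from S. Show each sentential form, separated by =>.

S => XXo   [S → X X o]
XXo => QXo   [X → Q]
QXo => SXo   [Q → S]
SXo => bXo   [S → b]
bXo => bbQbo   [X → b Q b]
bbQbo => bbSbo   [Q → S]
bbSbo => bbbbo   [S → b]

S=>XXo=>QXo=>SXo=>bXo=>bbQbo=>bbSbo=>bbbbo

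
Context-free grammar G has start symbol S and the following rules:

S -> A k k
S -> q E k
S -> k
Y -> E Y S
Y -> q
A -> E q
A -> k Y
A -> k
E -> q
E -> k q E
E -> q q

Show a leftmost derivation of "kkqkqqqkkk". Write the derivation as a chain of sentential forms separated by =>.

S => Akk   [S -> A k k]
Akk => kYkk   [A -> k Y]
kYkk => kEYSkk   [Y -> E Y S]
kEYSkk => kkqEYSkk   [E -> k q E]
kkqEYSkk => kkqkqEYSkk   [E -> k q E]
kkqkqEYSkk => kkqkqqYSkk   [E -> q]
kkqkqqYSkk => kkqkqqqSkk   [Y -> q]
kkqkqqqSkk => kkqkqqqkkk   [S -> k]

S => Akk => kYkk => kEYSkk => kkqEYSkk => kkqkqEYSkk => kkqkqqYSkk => kkqkqqqSkk => kkqkqqqkkk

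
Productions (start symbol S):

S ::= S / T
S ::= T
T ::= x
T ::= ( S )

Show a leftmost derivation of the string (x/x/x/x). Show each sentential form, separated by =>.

S=>T=>(S)=>(S/T)=>(S/T/T)=>(S/T/T/T)=>(T/T/T/T)=>(x/T/T/T)=>(x/x/T/T)=>(x/x/x/T)=>(x/x/x/x)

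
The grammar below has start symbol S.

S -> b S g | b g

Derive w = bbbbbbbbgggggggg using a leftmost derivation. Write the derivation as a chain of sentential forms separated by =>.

S=>bSg=>bbSgg=>bbbSggg=>bbbbSgggg=>bbbbbSggggg=>bbbbbbSgggggg=>bbbbbbbSggggggg=>bbbbbbbbgggggggg

S => bSg   [S -> b S g]
bSg => bbSgg   [S -> b S g]
bbSgg => bbbSggg   [S -> b S g]
bbbSggg => bbbbSgggg   [S -> b S g]
bbbbSgggg => bbbbbSggggg   [S -> b S g]
bbbbbSggggg => bbbbbbSgggggg   [S -> b S g]
bbbbbbSgggggg => bbbbbbbSggggggg   [S -> b S g]
bbbbbbbSggggggg => bbbbbbbbgggggggg   [S -> b g]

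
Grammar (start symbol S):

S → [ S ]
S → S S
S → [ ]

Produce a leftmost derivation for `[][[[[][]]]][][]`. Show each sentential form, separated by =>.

S => SS => SSS => []SS => []SSS => [][S]SS => [][[S]]SS => [][[[S]]]SS => [][[[SS]]]SS => [][[[[]S]]]SS => [][[[[][]]]]SS => [][[[[][]]]][]S => [][[[[][]]]][][]

S => SS   [S → S S]
SS => SSS   [S → S S]
SSS => []SS   [S → [ ]]
[]SS => []SSS   [S → S S]
[]SSS => [][S]SS   [S → [ S ]]
[][S]SS => [][[S]]SS   [S → [ S ]]
[][[S]]SS => [][[[S]]]SS   [S → [ S ]]
[][[[S]]]SS => [][[[SS]]]SS   [S → S S]
[][[[SS]]]SS => [][[[[]S]]]SS   [S → [ ]]
[][[[[]S]]]SS => [][[[[][]]]]SS   [S → [ ]]
[][[[[][]]]]SS => [][[[[][]]]][]S   [S → [ ]]
[][[[[][]]]][]S => [][[[[][]]]][][]   [S → [ ]]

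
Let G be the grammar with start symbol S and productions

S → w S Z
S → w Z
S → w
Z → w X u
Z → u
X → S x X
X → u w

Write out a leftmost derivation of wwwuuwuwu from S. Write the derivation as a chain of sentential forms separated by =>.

S=>wSZ=>wwSZZ=>wwwZZZ=>wwwuZZ=>wwwuuZ=>wwwuuwXu=>wwwuuwuwu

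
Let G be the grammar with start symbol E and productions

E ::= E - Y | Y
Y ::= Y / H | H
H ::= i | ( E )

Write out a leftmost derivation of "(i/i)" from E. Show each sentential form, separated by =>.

E=>Y=>H=>(E)=>(Y)=>(Y/H)=>(H/H)=>(i/H)=>(i/i)

E => Y   [E ::= Y]
Y => H   [Y ::= H]
H => (E)   [H ::= ( E )]
(E) => (Y)   [E ::= Y]
(Y) => (Y/H)   [Y ::= Y / H]
(Y/H) => (H/H)   [Y ::= H]
(H/H) => (i/H)   [H ::= i]
(i/H) => (i/i)   [H ::= i]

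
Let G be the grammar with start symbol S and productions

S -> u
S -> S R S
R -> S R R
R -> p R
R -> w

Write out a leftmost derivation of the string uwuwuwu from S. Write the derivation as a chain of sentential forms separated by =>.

S => SRS => SRSRS => SRSRSRS => uRSRSRS => uwSRSRS => uwuRSRS => uwuwSRS => uwuwuRS => uwuwuwS => uwuwuwu

S => SRS   [S -> S R S]
SRS => SRSRS   [S -> S R S]
SRSRS => SRSRSRS   [S -> S R S]
SRSRSRS => uRSRSRS   [S -> u]
uRSRSRS => uwSRSRS   [R -> w]
uwSRSRS => uwuRSRS   [S -> u]
uwuRSRS => uwuwSRS   [R -> w]
uwuwSRS => uwuwuRS   [S -> u]
uwuwuRS => uwuwuwS   [R -> w]
uwuwuwS => uwuwuwu   [S -> u]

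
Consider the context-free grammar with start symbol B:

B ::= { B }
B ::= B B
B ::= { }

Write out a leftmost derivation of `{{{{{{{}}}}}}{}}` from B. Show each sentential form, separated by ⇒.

B ⇒ {B}   [B ::= { B }]
{B} ⇒ {BB}   [B ::= B B]
{BB} ⇒ {{B}B}   [B ::= { B }]
{{B}B} ⇒ {{{B}}B}   [B ::= { B }]
{{{B}}B} ⇒ {{{{B}}}B}   [B ::= { B }]
{{{{B}}}B} ⇒ {{{{{B}}}}B}   [B ::= { B }]
{{{{{B}}}}B} ⇒ {{{{{{B}}}}}B}   [B ::= { B }]
{{{{{{B}}}}}B} ⇒ {{{{{{{}}}}}}B}   [B ::= { }]
{{{{{{{}}}}}}B} ⇒ {{{{{{{}}}}}}{}}   [B ::= { }]

B ⇒ {B} ⇒ {BB} ⇒ {{B}B} ⇒ {{{B}}B} ⇒ {{{{B}}}B} ⇒ {{{{{B}}}}B} ⇒ {{{{{{B}}}}}B} ⇒ {{{{{{{}}}}}}B} ⇒ {{{{{{{}}}}}}{}}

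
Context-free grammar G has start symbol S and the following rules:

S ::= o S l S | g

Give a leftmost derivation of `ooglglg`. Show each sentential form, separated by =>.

S => oSlS   [S ::= o S l S]
oSlS => ooSlSlS   [S ::= o S l S]
ooSlSlS => ooglSlS   [S ::= g]
ooglSlS => ooglglS   [S ::= g]
ooglglS => ooglglg   [S ::= g]

S => oSlS => ooSlSlS => ooglSlS => ooglglS => ooglglg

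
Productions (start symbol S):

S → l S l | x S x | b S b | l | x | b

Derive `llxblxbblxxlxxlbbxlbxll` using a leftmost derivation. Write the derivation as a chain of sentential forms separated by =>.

S=>lSl=>llSll=>llxSxll=>llxbSbxll=>llxblSlbxll=>llxblxSxlbxll=>llxblxbSbxlbxll=>llxblxbbSbbxlbxll=>llxblxbblSlbbxlbxll=>llxblxbblxSxlbbxlbxll=>llxblxbblxxSxxlbbxlbxll=>llxblxbblxxlxxlbbxlbxll

S => lSl   [S → l S l]
lSl => llSll   [S → l S l]
llSll => llxSxll   [S → x S x]
llxSxll => llxbSbxll   [S → b S b]
llxbSbxll => llxblSlbxll   [S → l S l]
llxblSlbxll => llxblxSxlbxll   [S → x S x]
llxblxSxlbxll => llxblxbSbxlbxll   [S → b S b]
llxblxbSbxlbxll => llxblxbbSbbxlbxll   [S → b S b]
llxblxbbSbbxlbxll => llxblxbblSlbbxlbxll   [S → l S l]
llxblxbblSlbbxlbxll => llxblxbblxSxlbbxlbxll   [S → x S x]
llxblxbblxSxlbbxlbxll => llxblxbblxxSxxlbbxlbxll   [S → x S x]
llxblxbblxxSxxlbbxlbxll => llxblxbblxxlxxlbbxlbxll   [S → l]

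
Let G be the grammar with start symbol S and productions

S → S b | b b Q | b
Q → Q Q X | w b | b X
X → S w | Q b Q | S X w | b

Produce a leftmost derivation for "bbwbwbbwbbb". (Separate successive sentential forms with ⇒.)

S⇒Sb⇒bbQb⇒bbQQXb⇒bbQQXQXb⇒bbwbQXQXb⇒bbwbwbXQXb⇒bbwbwbbQXb⇒bbwbwbbwbXb⇒bbwbwbbwbbb

S ⇒ Sb   [S → S b]
Sb ⇒ bbQb   [S → b b Q]
bbQb ⇒ bbQQXb   [Q → Q Q X]
bbQQXb ⇒ bbQQXQXb   [Q → Q Q X]
bbQQXQXb ⇒ bbwbQXQXb   [Q → w b]
bbwbQXQXb ⇒ bbwbwbXQXb   [Q → w b]
bbwbwbXQXb ⇒ bbwbwbbQXb   [X → b]
bbwbwbbQXb ⇒ bbwbwbbwbXb   [Q → w b]
bbwbwbbwbXb ⇒ bbwbwbbwbbb   [X → b]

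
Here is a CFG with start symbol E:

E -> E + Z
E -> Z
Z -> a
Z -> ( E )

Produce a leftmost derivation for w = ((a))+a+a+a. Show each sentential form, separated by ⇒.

E ⇒ E+Z   [E -> E + Z]
E+Z ⇒ E+Z+Z   [E -> E + Z]
E+Z+Z ⇒ E+Z+Z+Z   [E -> E + Z]
E+Z+Z+Z ⇒ Z+Z+Z+Z   [E -> Z]
Z+Z+Z+Z ⇒ (E)+Z+Z+Z   [Z -> ( E )]
(E)+Z+Z+Z ⇒ (Z)+Z+Z+Z   [E -> Z]
(Z)+Z+Z+Z ⇒ ((E))+Z+Z+Z   [Z -> ( E )]
((E))+Z+Z+Z ⇒ ((Z))+Z+Z+Z   [E -> Z]
((Z))+Z+Z+Z ⇒ ((a))+Z+Z+Z   [Z -> a]
((a))+Z+Z+Z ⇒ ((a))+a+Z+Z   [Z -> a]
((a))+a+Z+Z ⇒ ((a))+a+a+Z   [Z -> a]
((a))+a+a+Z ⇒ ((a))+a+a+a   [Z -> a]

E⇒E+Z⇒E+Z+Z⇒E+Z+Z+Z⇒Z+Z+Z+Z⇒(E)+Z+Z+Z⇒(Z)+Z+Z+Z⇒((E))+Z+Z+Z⇒((Z))+Z+Z+Z⇒((a))+Z+Z+Z⇒((a))+a+Z+Z⇒((a))+a+a+Z⇒((a))+a+a+a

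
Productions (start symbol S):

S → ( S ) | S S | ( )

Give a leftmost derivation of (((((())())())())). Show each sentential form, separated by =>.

S => (S) => ((S)) => ((SS)) => (((S)S)) => (((SS)S)) => ((((S)S)S)) => ((((SS)S)S)) => (((((S)S)S)S)) => (((((())S)S)S)) => (((((())())S)S)) => (((((())())())S)) => (((((())())())()))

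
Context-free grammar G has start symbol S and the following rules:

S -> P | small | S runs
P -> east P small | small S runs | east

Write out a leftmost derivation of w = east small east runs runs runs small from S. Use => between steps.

S => P => east P small => east small S runs small => east small S runs runs small => east small S runs runs runs small => east small P runs runs runs small => east small east runs runs runs small

S => P   [S -> P]
P => east P small   [P -> east P small]
east P small => east small S runs small   [P -> small S runs]
east small S runs small => east small S runs runs small   [S -> S runs]
east small S runs runs small => east small S runs runs runs small   [S -> S runs]
east small S runs runs runs small => east small P runs runs runs small   [S -> P]
east small P runs runs runs small => east small east runs runs runs small   [P -> east]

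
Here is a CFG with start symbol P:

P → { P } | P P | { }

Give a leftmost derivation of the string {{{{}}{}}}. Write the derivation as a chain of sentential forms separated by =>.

P => {P}   [P → { P }]
{P} => {{P}}   [P → { P }]
{{P}} => {{PP}}   [P → P P]
{{PP}} => {{{P}P}}   [P → { P }]
{{{P}P}} => {{{{}}P}}   [P → { }]
{{{{}}P}} => {{{{}}{}}}   [P → { }]

P => {P} => {{P}} => {{PP}} => {{{P}P}} => {{{{}}P}} => {{{{}}{}}}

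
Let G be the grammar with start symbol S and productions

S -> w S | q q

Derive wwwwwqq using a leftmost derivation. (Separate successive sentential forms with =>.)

S => wS   [S -> w S]
wS => wwS   [S -> w S]
wwS => wwwS   [S -> w S]
wwwS => wwwwS   [S -> w S]
wwwwS => wwwwwS   [S -> w S]
wwwwwS => wwwwwqq   [S -> q q]

S=>wS=>wwS=>wwwS=>wwwwS=>wwwwwS=>wwwwwqq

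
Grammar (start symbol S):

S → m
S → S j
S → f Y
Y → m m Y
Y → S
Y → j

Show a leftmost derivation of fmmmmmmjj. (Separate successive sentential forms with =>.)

S => Sj => fYj => fmmYj => fmmmmYj => fmmmmmmYj => fmmmmmmjj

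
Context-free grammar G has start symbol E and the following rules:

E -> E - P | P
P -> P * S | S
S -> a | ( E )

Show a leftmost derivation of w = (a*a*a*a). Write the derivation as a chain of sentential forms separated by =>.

E => P   [E -> P]
P => S   [P -> S]
S => (E)   [S -> ( E )]
(E) => (P)   [E -> P]
(P) => (P*S)   [P -> P * S]
(P*S) => (P*S*S)   [P -> P * S]
(P*S*S) => (P*S*S*S)   [P -> P * S]
(P*S*S*S) => (S*S*S*S)   [P -> S]
(S*S*S*S) => (a*S*S*S)   [S -> a]
(a*S*S*S) => (a*a*S*S)   [S -> a]
(a*a*S*S) => (a*a*a*S)   [S -> a]
(a*a*a*S) => (a*a*a*a)   [S -> a]

E => P => S => (E) => (P) => (P*S) => (P*S*S) => (P*S*S*S) => (S*S*S*S) => (a*S*S*S) => (a*a*S*S) => (a*a*a*S) => (a*a*a*a)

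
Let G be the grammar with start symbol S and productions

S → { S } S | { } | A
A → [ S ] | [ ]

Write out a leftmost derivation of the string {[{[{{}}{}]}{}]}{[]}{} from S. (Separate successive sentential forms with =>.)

S => {S}S   [S → { S } S]
{S}S => {A}S   [S → A]
{A}S => {[S]}S   [A → [ S ]]
{[S]}S => {[{S}S]}S   [S → { S } S]
{[{S}S]}S => {[{A}S]}S   [S → A]
{[{A}S]}S => {[{[S]}S]}S   [A → [ S ]]
{[{[S]}S]}S => {[{[{S}S]}S]}S   [S → { S } S]
{[{[{S}S]}S]}S => {[{[{{}}S]}S]}S   [S → { }]
{[{[{{}}S]}S]}S => {[{[{{}}{}]}S]}S   [S → { }]
{[{[{{}}{}]}S]}S => {[{[{{}}{}]}{}]}S   [S → { }]
{[{[{{}}{}]}{}]}S => {[{[{{}}{}]}{}]}{S}S   [S → { S } S]
{[{[{{}}{}]}{}]}{S}S => {[{[{{}}{}]}{}]}{A}S   [S → A]
{[{[{{}}{}]}{}]}{A}S => {[{[{{}}{}]}{}]}{[]}S   [A → [ ]]
{[{[{{}}{}]}{}]}{[]}S => {[{[{{}}{}]}{}]}{[]}{}   [S → { }]

S => {S}S => {A}S => {[S]}S => {[{S}S]}S => {[{A}S]}S => {[{[S]}S]}S => {[{[{S}S]}S]}S => {[{[{{}}S]}S]}S => {[{[{{}}{}]}S]}S => {[{[{{}}{}]}{}]}S => {[{[{{}}{}]}{}]}{S}S => {[{[{{}}{}]}{}]}{A}S => {[{[{{}}{}]}{}]}{[]}S => {[{[{{}}{}]}{}]}{[]}{}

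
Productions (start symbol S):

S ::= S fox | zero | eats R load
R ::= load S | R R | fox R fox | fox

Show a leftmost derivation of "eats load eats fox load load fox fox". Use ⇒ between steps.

S ⇒ S fox   [S ::= S fox]
S fox ⇒ S fox fox   [S ::= S fox]
S fox fox ⇒ eats R load fox fox   [S ::= eats R load]
eats R load fox fox ⇒ eats load S load fox fox   [R ::= load S]
eats load S load fox fox ⇒ eats load eats R load load fox fox   [S ::= eats R load]
eats load eats R load load fox fox ⇒ eats load eats fox load load fox fox   [R ::= fox]

S ⇒ S fox ⇒ S fox fox ⇒ eats R load fox fox ⇒ eats load S load fox fox ⇒ eats load eats R load load fox fox ⇒ eats load eats fox load load fox fox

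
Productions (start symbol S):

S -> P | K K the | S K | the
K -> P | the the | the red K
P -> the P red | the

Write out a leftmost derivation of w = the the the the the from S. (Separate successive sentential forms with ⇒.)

S ⇒ S K   [S -> S K]
S K ⇒ K K the K   [S -> K K the]
K K the K ⇒ the the K the K   [K -> the the]
the the K the K ⇒ the the P the K   [K -> P]
the the P the K ⇒ the the the the K   [P -> the]
the the the the K ⇒ the the the the P   [K -> P]
the the the the P ⇒ the the the the the   [P -> the]

S ⇒ S K ⇒ K K the K ⇒ the the K the K ⇒ the the P the K ⇒ the the the the K ⇒ the the the the P ⇒ the the the the the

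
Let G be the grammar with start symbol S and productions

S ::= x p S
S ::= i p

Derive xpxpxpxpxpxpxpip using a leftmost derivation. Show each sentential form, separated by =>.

S => xpS   [S ::= x p S]
xpS => xpxpS   [S ::= x p S]
xpxpS => xpxpxpS   [S ::= x p S]
xpxpxpS => xpxpxpxpS   [S ::= x p S]
xpxpxpxpS => xpxpxpxpxpS   [S ::= x p S]
xpxpxpxpxpS => xpxpxpxpxpxpS   [S ::= x p S]
xpxpxpxpxpxpS => xpxpxpxpxpxpxpS   [S ::= x p S]
xpxpxpxpxpxpxpS => xpxpxpxpxpxpxpip   [S ::= i p]

S=>xpS=>xpxpS=>xpxpxpS=>xpxpxpxpS=>xpxpxpxpxpS=>xpxpxpxpxpxpS=>xpxpxpxpxpxpxpS=>xpxpxpxpxpxpxpip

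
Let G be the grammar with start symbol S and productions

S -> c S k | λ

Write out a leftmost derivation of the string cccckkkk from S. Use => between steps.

S => cSk   [S -> c S k]
cSk => ccSkk   [S -> c S k]
ccSkk => cccSkkk   [S -> c S k]
cccSkkk => ccccSkkkk   [S -> c S k]
ccccSkkkk => cccckkkk   [S -> λ]

S => cSk => ccSkk => cccSkkk => ccccSkkkk => cccckkkk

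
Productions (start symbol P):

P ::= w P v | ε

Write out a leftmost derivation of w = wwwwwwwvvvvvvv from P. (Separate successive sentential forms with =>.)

P => wPv   [P ::= w P v]
wPv => wwPvv   [P ::= w P v]
wwPvv => wwwPvvv   [P ::= w P v]
wwwPvvv => wwwwPvvvv   [P ::= w P v]
wwwwPvvvv => wwwwwPvvvvv   [P ::= w P v]
wwwwwPvvvvv => wwwwwwPvvvvvv   [P ::= w P v]
wwwwwwPvvvvvv => wwwwwwwPvvvvvvv   [P ::= w P v]
wwwwwwwPvvvvvvv => wwwwwwwvvvvvvv   [P ::= ε]

P=>wPv=>wwPvv=>wwwPvvv=>wwwwPvvvv=>wwwwwPvvvvv=>wwwwwwPvvvvvv=>wwwwwwwPvvvvvvv=>wwwwwwwvvvvvvv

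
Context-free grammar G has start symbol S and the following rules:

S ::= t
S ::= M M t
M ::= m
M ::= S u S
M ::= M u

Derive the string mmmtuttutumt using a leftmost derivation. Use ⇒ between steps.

S ⇒ MMt ⇒ MuMt ⇒ SuSuMt ⇒ MMtuSuMt ⇒ mMtuSuMt ⇒ mSuStuSuMt ⇒ mMMtuStuSuMt ⇒ mmMtuStuSuMt ⇒ mmmtuStuSuMt ⇒ mmmtuttuSuMt ⇒ mmmtuttutuMt ⇒ mmmtuttutumt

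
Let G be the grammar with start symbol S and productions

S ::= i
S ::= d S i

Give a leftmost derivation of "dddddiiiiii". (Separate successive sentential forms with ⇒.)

S⇒dSi⇒ddSii⇒dddSiii⇒ddddSiiii⇒dddddSiiiii⇒dddddiiiiii

S ⇒ dSi   [S ::= d S i]
dSi ⇒ ddSii   [S ::= d S i]
ddSii ⇒ dddSiii   [S ::= d S i]
dddSiii ⇒ ddddSiiii   [S ::= d S i]
ddddSiiii ⇒ dddddSiiiii   [S ::= d S i]
dddddSiiiii ⇒ dddddiiiiii   [S ::= i]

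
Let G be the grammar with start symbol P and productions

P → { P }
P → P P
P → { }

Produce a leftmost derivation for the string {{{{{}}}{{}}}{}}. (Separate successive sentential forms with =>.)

P => {P} => {PP} => {{P}P} => {{PP}P} => {{{P}P}P} => {{{{P}}P}P} => {{{{{}}}P}P} => {{{{{}}}{P}}P} => {{{{{}}}{{}}}P} => {{{{{}}}{{}}}{}}

P => {P}   [P → { P }]
{P} => {PP}   [P → P P]
{PP} => {{P}P}   [P → { P }]
{{P}P} => {{PP}P}   [P → P P]
{{PP}P} => {{{P}P}P}   [P → { P }]
{{{P}P}P} => {{{{P}}P}P}   [P → { P }]
{{{{P}}P}P} => {{{{{}}}P}P}   [P → { }]
{{{{{}}}P}P} => {{{{{}}}{P}}P}   [P → { P }]
{{{{{}}}{P}}P} => {{{{{}}}{{}}}P}   [P → { }]
{{{{{}}}{{}}}P} => {{{{{}}}{{}}}{}}   [P → { }]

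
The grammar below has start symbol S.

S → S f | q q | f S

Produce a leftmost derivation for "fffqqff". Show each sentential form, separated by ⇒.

S ⇒ Sf ⇒ fSf ⇒ fSff ⇒ ffSff ⇒ fffSff ⇒ fffqqff

S ⇒ Sf   [S → S f]
Sf ⇒ fSf   [S → f S]
fSf ⇒ fSff   [S → S f]
fSff ⇒ ffSff   [S → f S]
ffSff ⇒ fffSff   [S → f S]
fffSff ⇒ fffqqff   [S → q q]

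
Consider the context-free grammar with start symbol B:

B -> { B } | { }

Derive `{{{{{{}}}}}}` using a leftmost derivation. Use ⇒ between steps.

B ⇒ {B} ⇒ {{B}} ⇒ {{{B}}} ⇒ {{{{B}}}} ⇒ {{{{{B}}}}} ⇒ {{{{{{}}}}}}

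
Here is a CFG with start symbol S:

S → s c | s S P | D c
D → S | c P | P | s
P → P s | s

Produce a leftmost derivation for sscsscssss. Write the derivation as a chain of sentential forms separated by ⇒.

S ⇒ sSP ⇒ ssSPP ⇒ ssDcPP ⇒ sscPcPP ⇒ sscPscPP ⇒ sscsscPP ⇒ sscsscPsP ⇒ sscsscssP ⇒ sscsscssPs ⇒ sscsscssss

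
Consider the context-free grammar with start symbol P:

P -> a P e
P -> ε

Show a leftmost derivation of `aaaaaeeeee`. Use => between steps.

P => aPe   [P -> a P e]
aPe => aaPee   [P -> a P e]
aaPee => aaaPeee   [P -> a P e]
aaaPeee => aaaaPeeee   [P -> a P e]
aaaaPeeee => aaaaaPeeeee   [P -> a P e]
aaaaaPeeeee => aaaaaeeeee   [P -> ε]

P => aPe => aaPee => aaaPeee => aaaaPeeee => aaaaaPeeeee => aaaaaeeeee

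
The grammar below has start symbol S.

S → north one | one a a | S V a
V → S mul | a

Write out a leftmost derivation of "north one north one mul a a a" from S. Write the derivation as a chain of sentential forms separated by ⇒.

S ⇒ S V a ⇒ S V a V a ⇒ north one V a V a ⇒ north one S mul a V a ⇒ north one north one mul a V a ⇒ north one north one mul a a a

S ⇒ S V a   [S → S V a]
S V a ⇒ S V a V a   [S → S V a]
S V a V a ⇒ north one V a V a   [S → north one]
north one V a V a ⇒ north one S mul a V a   [V → S mul]
north one S mul a V a ⇒ north one north one mul a V a   [S → north one]
north one north one mul a V a ⇒ north one north one mul a a a   [V → a]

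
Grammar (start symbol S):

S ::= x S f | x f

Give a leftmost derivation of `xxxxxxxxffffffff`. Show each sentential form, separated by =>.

S => xSf => xxSff => xxxSfff => xxxxSffff => xxxxxSfffff => xxxxxxSffffff => xxxxxxxSfffffff => xxxxxxxxffffffff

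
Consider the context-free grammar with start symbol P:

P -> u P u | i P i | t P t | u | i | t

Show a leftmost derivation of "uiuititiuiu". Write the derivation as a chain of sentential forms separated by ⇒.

P ⇒ uPu ⇒ uiPiu ⇒ uiuPuiu ⇒ uiuiPiuiu ⇒ uiuitPtiuiu ⇒ uiuititiuiu

P ⇒ uPu   [P -> u P u]
uPu ⇒ uiPiu   [P -> i P i]
uiPiu ⇒ uiuPuiu   [P -> u P u]
uiuPuiu ⇒ uiuiPiuiu   [P -> i P i]
uiuiPiuiu ⇒ uiuitPtiuiu   [P -> t P t]
uiuitPtiuiu ⇒ uiuititiuiu   [P -> i]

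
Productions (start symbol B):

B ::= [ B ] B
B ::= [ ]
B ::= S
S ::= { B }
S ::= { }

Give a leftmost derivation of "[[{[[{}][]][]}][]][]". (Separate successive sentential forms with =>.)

B=>[B]B=>[[B]B]B=>[[S]B]B=>[[{B}]B]B=>[[{[B]B}]B]B=>[[{[[B]B]B}]B]B=>[[{[[S]B]B}]B]B=>[[{[[{}]B]B}]B]B=>[[{[[{}][]]B}]B]B=>[[{[[{}][]][]}]B]B=>[[{[[{}][]][]}][]]B=>[[{[[{}][]][]}][]][]

B => [B]B   [B ::= [ B ] B]
[B]B => [[B]B]B   [B ::= [ B ] B]
[[B]B]B => [[S]B]B   [B ::= S]
[[S]B]B => [[{B}]B]B   [S ::= { B }]
[[{B}]B]B => [[{[B]B}]B]B   [B ::= [ B ] B]
[[{[B]B}]B]B => [[{[[B]B]B}]B]B   [B ::= [ B ] B]
[[{[[B]B]B}]B]B => [[{[[S]B]B}]B]B   [B ::= S]
[[{[[S]B]B}]B]B => [[{[[{}]B]B}]B]B   [S ::= { }]
[[{[[{}]B]B}]B]B => [[{[[{}][]]B}]B]B   [B ::= [ ]]
[[{[[{}][]]B}]B]B => [[{[[{}][]][]}]B]B   [B ::= [ ]]
[[{[[{}][]][]}]B]B => [[{[[{}][]][]}][]]B   [B ::= [ ]]
[[{[[{}][]][]}][]]B => [[{[[{}][]][]}][]][]   [B ::= [ ]]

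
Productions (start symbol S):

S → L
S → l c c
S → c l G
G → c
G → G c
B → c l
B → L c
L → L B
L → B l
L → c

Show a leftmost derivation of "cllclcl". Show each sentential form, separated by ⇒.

S ⇒ L ⇒ Bl ⇒ Lcl ⇒ LBcl ⇒ BlBcl ⇒ cllBcl ⇒ cllclcl

S ⇒ L   [S → L]
L ⇒ Bl   [L → B l]
Bl ⇒ Lcl   [B → L c]
Lcl ⇒ LBcl   [L → L B]
LBcl ⇒ BlBcl   [L → B l]
BlBcl ⇒ cllBcl   [B → c l]
cllBcl ⇒ cllclcl   [B → c l]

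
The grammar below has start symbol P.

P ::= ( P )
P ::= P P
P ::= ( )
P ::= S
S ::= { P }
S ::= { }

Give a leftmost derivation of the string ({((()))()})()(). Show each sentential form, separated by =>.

P => PP   [P ::= P P]
PP => PPP   [P ::= P P]
PPP => (P)PP   [P ::= ( P )]
(P)PP => (S)PP   [P ::= S]
(S)PP => ({P})PP   [S ::= { P }]
({P})PP => ({PP})PP   [P ::= P P]
({PP})PP => ({(P)P})PP   [P ::= ( P )]
({(P)P})PP => ({((P))P})PP   [P ::= ( P )]
({((P))P})PP => ({((()))P})PP   [P ::= ( )]
({((()))P})PP => ({((()))()})PP   [P ::= ( )]
({((()))()})PP => ({((()))()})()P   [P ::= ( )]
({((()))()})()P => ({((()))()})()()   [P ::= ( )]

P => PP => PPP => (P)PP => (S)PP => ({P})PP => ({PP})PP => ({(P)P})PP => ({((P))P})PP => ({((()))P})PP => ({((()))()})PP => ({((()))()})()P => ({((()))()})()()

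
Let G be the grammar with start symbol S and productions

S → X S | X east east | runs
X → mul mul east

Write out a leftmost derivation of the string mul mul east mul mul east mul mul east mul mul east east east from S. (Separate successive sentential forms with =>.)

S => X S => mul mul east S => mul mul east X S => mul mul east mul mul east S => mul mul east mul mul east X S => mul mul east mul mul east mul mul east S => mul mul east mul mul east mul mul east X east east => mul mul east mul mul east mul mul east mul mul east east east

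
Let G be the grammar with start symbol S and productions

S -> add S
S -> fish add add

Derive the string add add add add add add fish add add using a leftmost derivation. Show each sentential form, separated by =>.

S => add S => add add S => add add add S => add add add add S => add add add add add S => add add add add add add S => add add add add add add fish add add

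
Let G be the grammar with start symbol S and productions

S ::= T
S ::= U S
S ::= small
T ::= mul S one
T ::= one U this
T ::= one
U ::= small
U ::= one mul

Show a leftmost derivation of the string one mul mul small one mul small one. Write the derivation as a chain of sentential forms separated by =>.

S => U S => one mul S => one mul T => one mul mul S one => one mul mul U S one => one mul mul small S one => one mul mul small U S one => one mul mul small one mul S one => one mul mul small one mul small one

S => U S   [S ::= U S]
U S => one mul S   [U ::= one mul]
one mul S => one mul T   [S ::= T]
one mul T => one mul mul S one   [T ::= mul S one]
one mul mul S one => one mul mul U S one   [S ::= U S]
one mul mul U S one => one mul mul small S one   [U ::= small]
one mul mul small S one => one mul mul small U S one   [S ::= U S]
one mul mul small U S one => one mul mul small one mul S one   [U ::= one mul]
one mul mul small one mul S one => one mul mul small one mul small one   [S ::= small]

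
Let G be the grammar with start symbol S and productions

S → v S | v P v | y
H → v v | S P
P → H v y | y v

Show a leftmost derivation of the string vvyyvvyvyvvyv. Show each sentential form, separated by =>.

S=>vPv=>vHvyv=>vSPvyv=>vvPvPvyv=>vvHvyvPvyv=>vvSPvyvPvyv=>vvyPvyvPvyv=>vvyyvvyvPvyv=>vvyyvvyvyvvyv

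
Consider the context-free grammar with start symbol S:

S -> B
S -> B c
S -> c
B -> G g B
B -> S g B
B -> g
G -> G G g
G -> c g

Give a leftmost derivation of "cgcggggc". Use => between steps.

S => Bc   [S -> B c]
Bc => GgBc   [B -> G g B]
GgBc => GGggBc   [G -> G G g]
GGggBc => cgGggBc   [G -> c g]
cgGggBc => cgcgggBc   [G -> c g]
cgcgggBc => cgcggggc   [B -> g]

S => Bc => GgBc => GGggBc => cgGggBc => cgcgggBc => cgcggggc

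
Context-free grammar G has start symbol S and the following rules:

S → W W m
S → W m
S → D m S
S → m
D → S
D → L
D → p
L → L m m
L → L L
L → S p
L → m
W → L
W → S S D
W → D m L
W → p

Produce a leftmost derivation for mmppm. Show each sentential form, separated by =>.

S => WWm => SSDWm => mSDWm => mmDWm => mmpWm => mmppm

S => WWm   [S → W W m]
WWm => SSDWm   [W → S S D]
SSDWm => mSDWm   [S → m]
mSDWm => mmDWm   [S → m]
mmDWm => mmpWm   [D → p]
mmpWm => mmppm   [W → p]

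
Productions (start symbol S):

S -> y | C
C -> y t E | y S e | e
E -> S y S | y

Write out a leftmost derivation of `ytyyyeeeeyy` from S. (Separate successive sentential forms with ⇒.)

S ⇒ C ⇒ ytE ⇒ ytSyS ⇒ ytCyS ⇒ ytySeyS ⇒ ytyCeyS ⇒ ytyySeeyS ⇒ ytyyCeeyS ⇒ ytyyySeeeyS ⇒ ytyyyCeeeyS ⇒ ytyyyeeeeyS ⇒ ytyyyeeeeyy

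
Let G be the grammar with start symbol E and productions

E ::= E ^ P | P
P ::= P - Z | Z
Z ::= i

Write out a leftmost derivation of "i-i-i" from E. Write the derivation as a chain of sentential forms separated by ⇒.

E ⇒ P   [E ::= P]
P ⇒ P-Z   [P ::= P - Z]
P-Z ⇒ P-Z-Z   [P ::= P - Z]
P-Z-Z ⇒ Z-Z-Z   [P ::= Z]
Z-Z-Z ⇒ i-Z-Z   [Z ::= i]
i-Z-Z ⇒ i-i-Z   [Z ::= i]
i-i-Z ⇒ i-i-i   [Z ::= i]

E ⇒ P ⇒ P-Z ⇒ P-Z-Z ⇒ Z-Z-Z ⇒ i-Z-Z ⇒ i-i-Z ⇒ i-i-i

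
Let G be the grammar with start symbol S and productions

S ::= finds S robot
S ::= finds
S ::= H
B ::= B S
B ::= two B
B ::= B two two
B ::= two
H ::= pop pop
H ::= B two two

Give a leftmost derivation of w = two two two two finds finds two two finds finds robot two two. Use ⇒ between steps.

S ⇒ H   [S ::= H]
H ⇒ B two two   [H ::= B two two]
B two two ⇒ B S two two   [B ::= B S]
B S two two ⇒ B two two S two two   [B ::= B two two]
B two two S two two ⇒ two B two two S two two   [B ::= two B]
two B two two S two two ⇒ two two B two two S two two   [B ::= two B]
two two B two two S two two ⇒ two two two B two two S two two   [B ::= two B]
two two two B two two S two two ⇒ two two two B S two two S two two   [B ::= B S]
two two two B S two two S two two ⇒ two two two B S S two two S two two   [B ::= B S]
two two two B S S two two S two two ⇒ two two two two S S two two S two two   [B ::= two]
two two two two S S two two S two two ⇒ two two two two finds S two two S two two   [S ::= finds]
two two two two finds S two two S two two ⇒ two two two two finds finds two two S two two   [S ::= finds]
two two two two finds finds two two S two two ⇒ two two two two finds finds two two finds S robot two two   [S ::= finds S robot]
two two two two finds finds two two finds S robot two two ⇒ two two two two finds finds two two finds finds robot two two   [S ::= finds]

S ⇒ H ⇒ B two two ⇒ B S two two ⇒ B two two S two two ⇒ two B two two S two two ⇒ two two B two two S two two ⇒ two two two B two two S two two ⇒ two two two B S two two S two two ⇒ two two two B S S two two S two two ⇒ two two two two S S two two S two two ⇒ two two two two finds S two two S two two ⇒ two two two two finds finds two two S two two ⇒ two two two two finds finds two two finds S robot two two ⇒ two two two two finds finds two two finds finds robot two two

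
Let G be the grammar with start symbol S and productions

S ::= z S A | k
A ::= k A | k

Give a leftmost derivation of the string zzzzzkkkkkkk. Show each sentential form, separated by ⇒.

S⇒zSA⇒zzSAA⇒zzzSAAA⇒zzzzSAAAA⇒zzzzzSAAAAA⇒zzzzzkAAAAA⇒zzzzzkkAAAAA⇒zzzzzkkkAAAA⇒zzzzzkkkkAAA⇒zzzzzkkkkkAA⇒zzzzzkkkkkkA⇒zzzzzkkkkkkk

S ⇒ zSA   [S ::= z S A]
zSA ⇒ zzSAA   [S ::= z S A]
zzSAA ⇒ zzzSAAA   [S ::= z S A]
zzzSAAA ⇒ zzzzSAAAA   [S ::= z S A]
zzzzSAAAA ⇒ zzzzzSAAAAA   [S ::= z S A]
zzzzzSAAAAA ⇒ zzzzzkAAAAA   [S ::= k]
zzzzzkAAAAA ⇒ zzzzzkkAAAAA   [A ::= k A]
zzzzzkkAAAAA ⇒ zzzzzkkkAAAA   [A ::= k]
zzzzzkkkAAAA ⇒ zzzzzkkkkAAA   [A ::= k]
zzzzzkkkkAAA ⇒ zzzzzkkkkkAA   [A ::= k]
zzzzzkkkkkAA ⇒ zzzzzkkkkkkA   [A ::= k]
zzzzzkkkkkkA ⇒ zzzzzkkkkkkk   [A ::= k]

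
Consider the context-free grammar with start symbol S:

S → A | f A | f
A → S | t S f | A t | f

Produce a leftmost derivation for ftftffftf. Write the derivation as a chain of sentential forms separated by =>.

S => fA => ftSf => ftfAf => ftfAtf => ftftSftf => ftftfAftf => ftftfSftf => ftftffftf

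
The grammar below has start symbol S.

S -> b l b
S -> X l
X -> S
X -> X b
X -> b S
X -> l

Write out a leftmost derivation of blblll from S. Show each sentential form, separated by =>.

S => Xl => Sl => Xll => bSll => bXlll => bXblll => blblll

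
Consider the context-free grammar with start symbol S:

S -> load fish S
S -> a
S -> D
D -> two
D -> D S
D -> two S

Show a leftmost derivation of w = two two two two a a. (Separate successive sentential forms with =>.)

S => D => D S => two S S => two D S => two two S S => two two D S => two two D S S => two two two S S S => two two two D S S => two two two two S S => two two two two a S => two two two two a a

S => D   [S -> D]
D => D S   [D -> D S]
D S => two S S   [D -> two S]
two S S => two D S   [S -> D]
two D S => two two S S   [D -> two S]
two two S S => two two D S   [S -> D]
two two D S => two two D S S   [D -> D S]
two two D S S => two two two S S S   [D -> two S]
two two two S S S => two two two D S S   [S -> D]
two two two D S S => two two two two S S   [D -> two]
two two two two S S => two two two two a S   [S -> a]
two two two two a S => two two two two a a   [S -> a]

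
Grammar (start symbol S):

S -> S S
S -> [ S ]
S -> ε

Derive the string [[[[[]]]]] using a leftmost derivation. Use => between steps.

S => SS => [S]S => [SS]S => [[S]S]S => [[[S]]S]S => [[[[S]]]S]S => [[[[SS]]]S]S => [[[[SSS]]]S]S => [[[[[S]SS]]]S]S => [[[[[]SS]]]S]S => [[[[[]S]]]S]S => [[[[[]]]]S]S => [[[[[]]]]]S => [[[[[]]]]]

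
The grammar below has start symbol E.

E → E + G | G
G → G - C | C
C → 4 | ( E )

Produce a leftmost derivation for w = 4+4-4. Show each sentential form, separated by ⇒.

E ⇒ E+G   [E → E + G]
E+G ⇒ G+G   [E → G]
G+G ⇒ C+G   [G → C]
C+G ⇒ 4+G   [C → 4]
4+G ⇒ 4+G-C   [G → G - C]
4+G-C ⇒ 4+C-C   [G → C]
4+C-C ⇒ 4+4-C   [C → 4]
4+4-C ⇒ 4+4-4   [C → 4]

E ⇒ E+G ⇒ G+G ⇒ C+G ⇒ 4+G ⇒ 4+G-C ⇒ 4+C-C ⇒ 4+4-C ⇒ 4+4-4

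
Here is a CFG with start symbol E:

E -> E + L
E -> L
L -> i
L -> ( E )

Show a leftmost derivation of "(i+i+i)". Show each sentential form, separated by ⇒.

E ⇒ L ⇒ (E) ⇒ (E+L) ⇒ (E+L+L) ⇒ (L+L+L) ⇒ (i+L+L) ⇒ (i+i+L) ⇒ (i+i+i)

E ⇒ L   [E -> L]
L ⇒ (E)   [L -> ( E )]
(E) ⇒ (E+L)   [E -> E + L]
(E+L) ⇒ (E+L+L)   [E -> E + L]
(E+L+L) ⇒ (L+L+L)   [E -> L]
(L+L+L) ⇒ (i+L+L)   [L -> i]
(i+L+L) ⇒ (i+i+L)   [L -> i]
(i+i+L) ⇒ (i+i+i)   [L -> i]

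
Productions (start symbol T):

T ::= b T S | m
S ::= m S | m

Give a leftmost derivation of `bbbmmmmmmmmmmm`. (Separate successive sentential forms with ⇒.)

T ⇒ bTS   [T ::= b T S]
bTS ⇒ bbTSS   [T ::= b T S]
bbTSS ⇒ bbbTSSS   [T ::= b T S]
bbbTSSS ⇒ bbbmSSS   [T ::= m]
bbbmSSS ⇒ bbbmmSSS   [S ::= m S]
bbbmmSSS ⇒ bbbmmmSSS   [S ::= m S]
bbbmmmSSS ⇒ bbbmmmmSS   [S ::= m]
bbbmmmmSS ⇒ bbbmmmmmSS   [S ::= m S]
bbbmmmmmSS ⇒ bbbmmmmmmSS   [S ::= m S]
bbbmmmmmmSS ⇒ bbbmmmmmmmSS   [S ::= m S]
bbbmmmmmmmSS ⇒ bbbmmmmmmmmSS   [S ::= m S]
bbbmmmmmmmmSS ⇒ bbbmmmmmmmmmSS   [S ::= m S]
bbbmmmmmmmmmSS ⇒ bbbmmmmmmmmmmS   [S ::= m]
bbbmmmmmmmmmmS ⇒ bbbmmmmmmmmmmm   [S ::= m]

T ⇒ bTS ⇒ bbTSS ⇒ bbbTSSS ⇒ bbbmSSS ⇒ bbbmmSSS ⇒ bbbmmmSSS ⇒ bbbmmmmSS ⇒ bbbmmmmmSS ⇒ bbbmmmmmmSS ⇒ bbbmmmmmmmSS ⇒ bbbmmmmmmmmSS ⇒ bbbmmmmmmmmmSS ⇒ bbbmmmmmmmmmmS ⇒ bbbmmmmmmmmmmm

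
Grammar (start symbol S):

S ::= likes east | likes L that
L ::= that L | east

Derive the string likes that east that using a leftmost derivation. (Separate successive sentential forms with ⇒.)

S ⇒ likes L that   [S ::= likes L that]
likes L that ⇒ likes that L that   [L ::= that L]
likes that L that ⇒ likes that east that   [L ::= east]

S ⇒ likes L that ⇒ likes that L that ⇒ likes that east that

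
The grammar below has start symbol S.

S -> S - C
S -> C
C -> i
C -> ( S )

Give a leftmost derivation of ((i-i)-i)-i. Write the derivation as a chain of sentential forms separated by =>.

S=>S-C=>C-C=>(S)-C=>(S-C)-C=>(C-C)-C=>((S)-C)-C=>((S-C)-C)-C=>((C-C)-C)-C=>((i-C)-C)-C=>((i-i)-C)-C=>((i-i)-i)-C=>((i-i)-i)-i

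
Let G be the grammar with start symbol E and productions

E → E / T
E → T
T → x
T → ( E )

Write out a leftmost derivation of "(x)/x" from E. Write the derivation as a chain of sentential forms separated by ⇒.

E ⇒ E/T   [E → E / T]
E/T ⇒ T/T   [E → T]
T/T ⇒ (E)/T   [T → ( E )]
(E)/T ⇒ (T)/T   [E → T]
(T)/T ⇒ (x)/T   [T → x]
(x)/T ⇒ (x)/x   [T → x]

E⇒E/T⇒T/T⇒(E)/T⇒(T)/T⇒(x)/T⇒(x)/x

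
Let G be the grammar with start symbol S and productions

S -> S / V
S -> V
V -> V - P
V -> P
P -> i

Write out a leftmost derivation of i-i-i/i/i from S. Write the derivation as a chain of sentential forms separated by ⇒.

S ⇒ S/V   [S -> S / V]
S/V ⇒ S/V/V   [S -> S / V]
S/V/V ⇒ V/V/V   [S -> V]
V/V/V ⇒ V-P/V/V   [V -> V - P]
V-P/V/V ⇒ V-P-P/V/V   [V -> V - P]
V-P-P/V/V ⇒ P-P-P/V/V   [V -> P]
P-P-P/V/V ⇒ i-P-P/V/V   [P -> i]
i-P-P/V/V ⇒ i-i-P/V/V   [P -> i]
i-i-P/V/V ⇒ i-i-i/V/V   [P -> i]
i-i-i/V/V ⇒ i-i-i/P/V   [V -> P]
i-i-i/P/V ⇒ i-i-i/i/V   [P -> i]
i-i-i/i/V ⇒ i-i-i/i/P   [V -> P]
i-i-i/i/P ⇒ i-i-i/i/i   [P -> i]

S ⇒ S/V ⇒ S/V/V ⇒ V/V/V ⇒ V-P/V/V ⇒ V-P-P/V/V ⇒ P-P-P/V/V ⇒ i-P-P/V/V ⇒ i-i-P/V/V ⇒ i-i-i/V/V ⇒ i-i-i/P/V ⇒ i-i-i/i/V ⇒ i-i-i/i/P ⇒ i-i-i/i/i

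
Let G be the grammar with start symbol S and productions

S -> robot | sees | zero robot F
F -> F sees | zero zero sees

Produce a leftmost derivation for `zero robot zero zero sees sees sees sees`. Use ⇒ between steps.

S ⇒ zero robot F   [S -> zero robot F]
zero robot F ⇒ zero robot F sees   [F -> F sees]
zero robot F sees ⇒ zero robot F sees sees   [F -> F sees]
zero robot F sees sees ⇒ zero robot F sees sees sees   [F -> F sees]
zero robot F sees sees sees ⇒ zero robot zero zero sees sees sees sees   [F -> zero zero sees]

S ⇒ zero robot F ⇒ zero robot F sees ⇒ zero robot F sees sees ⇒ zero robot F sees sees sees ⇒ zero robot zero zero sees sees sees sees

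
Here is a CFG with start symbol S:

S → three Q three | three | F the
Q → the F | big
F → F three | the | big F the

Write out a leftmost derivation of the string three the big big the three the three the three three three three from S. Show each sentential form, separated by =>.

S => three Q three => three the F three => three the F three three => three the F three three three => three the F three three three three => three the big F the three three three three => three the big F three the three three three three => three the big big F the three the three three three three => three the big big F three the three the three three three three => three the big big the three the three the three three three three

S => three Q three   [S → three Q three]
three Q three => three the F three   [Q → the F]
three the F three => three the F three three   [F → F three]
three the F three three => three the F three three three   [F → F three]
three the F three three three => three the F three three three three   [F → F three]
three the F three three three three => three the big F the three three three three   [F → big F the]
three the big F the three three three three => three the big F three the three three three three   [F → F three]
three the big F three the three three three three => three the big big F the three the three three three three   [F → big F the]
three the big big F the three the three three three three => three the big big F three the three the three three three three   [F → F three]
three the big big F three the three the three three three three => three the big big the three the three the three three three three   [F → the]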